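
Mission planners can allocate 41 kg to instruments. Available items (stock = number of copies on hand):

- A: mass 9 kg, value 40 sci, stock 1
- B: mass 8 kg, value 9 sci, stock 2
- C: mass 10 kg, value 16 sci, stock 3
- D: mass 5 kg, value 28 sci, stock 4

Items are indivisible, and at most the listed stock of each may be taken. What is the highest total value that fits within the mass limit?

Best selections within mass 41 and stock limits:
- 1×A + 1×C + 4×D: mass 39, value 168
- 1×A + 1×B + 4×D: mass 37, value 161
- 1×A + 4×D: mass 29, value 152
- 2×C + 4×D: mass 40, value 144
Best: 168 sci.

168 sci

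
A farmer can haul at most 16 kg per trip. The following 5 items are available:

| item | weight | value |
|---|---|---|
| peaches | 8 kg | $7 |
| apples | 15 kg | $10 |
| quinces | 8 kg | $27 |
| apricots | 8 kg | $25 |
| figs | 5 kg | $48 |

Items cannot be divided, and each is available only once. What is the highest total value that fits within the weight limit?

$75

Check high-value combinations within 16 kg:
- quinces+figs: weight 8+5=13, value 27+48=75
- apricots+figs: weight 8+5=13, value 25+48=73
- peaches+figs: weight 8+5=13, value 7+48=55
- quinces+apricots: weight 8+8=16, value 27+25=52
Best: $75.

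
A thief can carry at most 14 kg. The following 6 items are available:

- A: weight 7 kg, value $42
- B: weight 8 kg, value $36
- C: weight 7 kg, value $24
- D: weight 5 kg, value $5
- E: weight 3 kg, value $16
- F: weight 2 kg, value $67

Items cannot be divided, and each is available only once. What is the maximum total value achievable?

Check high-value combinations within 14 kg:
- A+E+F: weight 7+3+2=12, value 42+16+67=125
- B+E+F: weight 8+3+2=13, value 36+16+67=119
- A+D+F: weight 7+5+2=14, value 42+5+67=114
- A+F: weight 7+2=9, value 42+67=109
- C+E+F: weight 7+3+2=12, value 24+16+67=107
Best: $125.

$125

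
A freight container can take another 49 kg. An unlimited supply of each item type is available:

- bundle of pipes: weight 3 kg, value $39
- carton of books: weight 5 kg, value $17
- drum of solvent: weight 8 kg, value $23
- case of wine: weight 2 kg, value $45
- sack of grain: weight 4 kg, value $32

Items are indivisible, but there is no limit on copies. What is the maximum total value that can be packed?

$1080

Best value-per-unit is case of wine at 45/2, and filling with it alone uses weight 24×2=48. No mix of the others beats 24×45 = 1080.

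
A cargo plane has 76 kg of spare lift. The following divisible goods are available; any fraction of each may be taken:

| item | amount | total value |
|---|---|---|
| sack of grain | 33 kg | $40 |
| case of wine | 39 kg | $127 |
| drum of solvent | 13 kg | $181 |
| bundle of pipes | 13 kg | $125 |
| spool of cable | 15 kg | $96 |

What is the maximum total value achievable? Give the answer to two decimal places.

Take in order of value per unit:
- drum of solvent (181/13 per unit): all 13 → value 181, running total 181.00
- bundle of pipes (125/13 per unit): all 13 → value 125, running total 306.00
- spool of cable (96/15 per unit): all 15 → value 96, running total 402.00
- case of wine (127/39 per unit): 35 of 39 → value 35×127/39 = 113.9744, running total 515.97
Total 515.97.

515.97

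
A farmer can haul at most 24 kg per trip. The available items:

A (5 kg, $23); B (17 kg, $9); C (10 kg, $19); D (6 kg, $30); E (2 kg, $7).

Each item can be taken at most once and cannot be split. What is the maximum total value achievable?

$79

Check high-value combinations within 24 kg:
- A+C+D+E: weight 5+10+6+2=23, value 23+19+30+7=79
- A+C+D: weight 5+10+6=21, value 23+19+30=72
- A+D+E: weight 5+6+2=13, value 23+30+7=60
Best: $79.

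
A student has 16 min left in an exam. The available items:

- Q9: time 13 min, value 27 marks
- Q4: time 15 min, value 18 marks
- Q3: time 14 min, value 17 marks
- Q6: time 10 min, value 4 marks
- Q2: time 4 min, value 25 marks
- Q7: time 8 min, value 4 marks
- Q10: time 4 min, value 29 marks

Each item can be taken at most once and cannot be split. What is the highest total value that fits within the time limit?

Check high-value combinations within 16 min:
- Q2+Q7+Q10: time 4+8+4=16, value 25+4+29=58
- Q2+Q10: time 4+4=8, value 25+29=54
- Q7+Q10: time 8+4=12, value 4+29=33
- Q6+Q10: time 10+4=14, value 4+29=33
Best: 58 marks.

58 marks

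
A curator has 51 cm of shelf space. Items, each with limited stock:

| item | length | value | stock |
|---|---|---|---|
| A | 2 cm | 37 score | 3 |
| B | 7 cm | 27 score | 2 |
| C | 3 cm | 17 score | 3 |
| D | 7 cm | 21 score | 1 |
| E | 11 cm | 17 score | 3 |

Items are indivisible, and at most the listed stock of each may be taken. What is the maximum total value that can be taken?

254 score

Best selections within length 51 and stock limits:
- 3×A + 2×B + 3×C + 1×D + 1×E: length 47, value 254
- 3×A + 2×B + 3×C + 2×E: length 51, value 250
- 3×A + 1×B + 3×C + 1×D + 2×E: length 51, value 244
- 3×A + 2×B + 3×C + 1×D: length 36, value 237
Best: 254 score.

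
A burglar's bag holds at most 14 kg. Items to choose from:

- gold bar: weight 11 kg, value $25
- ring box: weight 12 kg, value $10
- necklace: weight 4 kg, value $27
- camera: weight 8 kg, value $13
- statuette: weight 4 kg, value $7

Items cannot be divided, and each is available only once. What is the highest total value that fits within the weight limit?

$40

Check high-value combinations within 14 kg:
- necklace+camera: weight 4+8=12, value 27+13=40
- necklace+statuette: weight 4+4=8, value 27+7=34
- necklace: weight 4, value 27
- gold bar: weight 11, value 25
Best: $40.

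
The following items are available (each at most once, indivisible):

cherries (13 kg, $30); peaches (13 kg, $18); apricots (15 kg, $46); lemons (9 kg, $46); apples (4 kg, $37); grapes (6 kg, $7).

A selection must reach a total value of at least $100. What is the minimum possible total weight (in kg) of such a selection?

Subsets with value ≥ 100, sorted by total weight:
- cherries+lemons+apples: weight 26, value 113
- peaches+lemons+apples: weight 26, value 101
- apricots+lemons+apples: weight 28, value 129
- cherries+lemons+apples+grapes: weight 32, value 120
Minimum weight: 26 kg.

26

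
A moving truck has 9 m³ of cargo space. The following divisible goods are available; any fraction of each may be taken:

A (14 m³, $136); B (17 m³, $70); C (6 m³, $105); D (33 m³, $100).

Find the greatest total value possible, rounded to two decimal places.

Take in order of value per unit:
- C (105/6 per unit): all 6 → value 105, running total 105.00
- A (136/14 per unit): 3 of 14 → value 3×136/14 = 29.1429, running total 134.14
Total 134.14.

134.14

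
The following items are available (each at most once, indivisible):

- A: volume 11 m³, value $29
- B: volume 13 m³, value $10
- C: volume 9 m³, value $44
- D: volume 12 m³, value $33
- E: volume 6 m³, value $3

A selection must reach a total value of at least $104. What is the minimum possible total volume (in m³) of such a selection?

Subsets with value ≥ 104, sorted by total volume:
- A+C+D: volume 32, value 106
- A+C+D+E: volume 38, value 109
Minimum volume: 32 m³.

32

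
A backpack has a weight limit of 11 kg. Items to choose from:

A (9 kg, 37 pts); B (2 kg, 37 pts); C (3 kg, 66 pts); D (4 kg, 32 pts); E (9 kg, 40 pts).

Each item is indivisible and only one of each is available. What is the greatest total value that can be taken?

135 pts

This is a 0/1 knapsack; check combinations near the capacity.
- B+C+D: weight 2+3+4=9, value 37+66+32=135
- B+C: weight 2+3=5, value 37+66=103
- C+D: weight 3+4=7, value 66+32=98
- B+E: weight 2+9=11, value 37+40=77
- A+B: weight 9+2=11, value 37+37=74
Best: 135 pts.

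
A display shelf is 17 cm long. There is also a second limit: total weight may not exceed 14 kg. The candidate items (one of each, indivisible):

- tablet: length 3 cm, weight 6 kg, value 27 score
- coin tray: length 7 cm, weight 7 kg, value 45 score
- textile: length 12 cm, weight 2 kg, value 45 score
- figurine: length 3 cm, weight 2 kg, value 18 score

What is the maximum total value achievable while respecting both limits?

72 score

Feasible sets respecting both limits:
- tablet+coin tray: length 10, weight 13, value 72
- tablet+textile: length 15, weight 8, value 72
- coin tray+figurine: length 10, weight 9, value 63
Best: 72 score.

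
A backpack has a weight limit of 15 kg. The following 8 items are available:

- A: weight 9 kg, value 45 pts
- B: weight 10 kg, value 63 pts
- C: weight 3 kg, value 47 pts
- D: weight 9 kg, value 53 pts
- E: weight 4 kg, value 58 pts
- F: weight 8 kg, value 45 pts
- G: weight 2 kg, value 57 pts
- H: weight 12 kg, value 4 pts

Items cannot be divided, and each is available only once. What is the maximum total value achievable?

Check high-value combinations within 15 kg:
- D+E+G: weight 9+4+2=15, value 53+58+57=168
- B+C+G: weight 10+3+2=15, value 63+47+57=167
- C+E+G: weight 3+4+2=9, value 47+58+57=162
- E+F+G: weight 4+8+2=14, value 58+45+57=160
Best: 168 pts.

168 pts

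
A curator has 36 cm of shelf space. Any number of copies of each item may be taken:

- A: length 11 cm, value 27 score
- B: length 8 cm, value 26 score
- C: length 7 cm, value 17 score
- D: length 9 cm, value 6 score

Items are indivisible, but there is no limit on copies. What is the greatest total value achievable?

Best value-per-unit is B at 26/8; filling with it alone gives 4×26 = 104.
Optimal mix: 1×A + 3×B → length 35, value 105.

105 score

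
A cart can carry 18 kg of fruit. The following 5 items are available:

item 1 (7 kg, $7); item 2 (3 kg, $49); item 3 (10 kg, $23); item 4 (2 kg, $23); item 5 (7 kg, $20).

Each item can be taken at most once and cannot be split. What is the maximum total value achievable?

Check high-value combinations within 18 kg:
- item 2+item 3+item 4: weight 3+10+2=15, value 49+23+23=95
- item 2+item 4+item 5: weight 3+2+7=12, value 49+23+20=92
- item 1+item 2+item 4: weight 7+3+2=12, value 7+49+23=79
- item 1+item 2+item 5: weight 7+3+7=17, value 7+49+20=76
- item 2+item 4: weight 3+2=5, value 49+23=72
Best: $95.

$95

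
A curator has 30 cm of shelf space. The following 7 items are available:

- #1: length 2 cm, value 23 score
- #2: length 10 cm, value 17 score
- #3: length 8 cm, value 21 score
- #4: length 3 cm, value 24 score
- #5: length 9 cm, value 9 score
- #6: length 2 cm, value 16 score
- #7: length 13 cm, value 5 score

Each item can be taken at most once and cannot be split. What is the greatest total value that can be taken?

101 score

Check high-value combinations within 30 cm:
- #1+#2+#3+#4+#6: length 2+10+8+3+2=25, value 23+17+21+24+16=101
- #1+#3+#4+#5+#6: length 2+8+3+9+2=24, value 23+21+24+9+16=93
- #1+#2+#4+#5+#6: length 2+10+3+9+2=26, value 23+17+24+9+16=89
- #1+#3+#4+#6+#7: length 2+8+3+2+13=28, value 23+21+24+16+5=89
- #1+#2+#3+#4: length 2+10+8+3=23, value 23+17+21+24=85
Best: 101 score.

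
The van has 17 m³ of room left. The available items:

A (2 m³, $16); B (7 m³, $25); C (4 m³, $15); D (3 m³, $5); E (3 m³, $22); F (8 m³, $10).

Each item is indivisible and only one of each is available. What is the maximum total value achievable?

$78

This is a 0/1 knapsack; check combinations near the capacity.
- A+B+C+E: volume 2+7+4+3=16, value 16+25+15+22=78
- A+B+D+E: volume 2+7+3+3=15, value 16+25+5+22=68
- B+C+D+E: volume 7+4+3+3=17, value 25+15+5+22=67
- A+B+E: volume 2+7+3=12, value 16+25+22=63
Best: $78.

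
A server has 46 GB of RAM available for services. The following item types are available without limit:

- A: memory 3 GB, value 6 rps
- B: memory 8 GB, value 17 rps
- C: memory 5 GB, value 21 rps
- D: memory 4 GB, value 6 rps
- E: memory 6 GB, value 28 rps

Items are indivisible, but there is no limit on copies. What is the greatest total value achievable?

Best value-per-unit is E at 28/6; filling with it alone gives 7×28 = 196.
Optimal mix: 2×C + 6×E → memory 46, value 210.

210 rps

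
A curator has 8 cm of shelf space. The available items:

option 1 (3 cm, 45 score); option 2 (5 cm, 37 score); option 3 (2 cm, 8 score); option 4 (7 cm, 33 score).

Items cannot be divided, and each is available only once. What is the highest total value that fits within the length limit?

82 score

Check high-value combinations within 8 cm:
- option 1+option 2: length 3+5=8, value 45+37=82
- option 1+option 3: length 3+2=5, value 45+8=53
- option 1: length 3, value 45
Best: 82 score.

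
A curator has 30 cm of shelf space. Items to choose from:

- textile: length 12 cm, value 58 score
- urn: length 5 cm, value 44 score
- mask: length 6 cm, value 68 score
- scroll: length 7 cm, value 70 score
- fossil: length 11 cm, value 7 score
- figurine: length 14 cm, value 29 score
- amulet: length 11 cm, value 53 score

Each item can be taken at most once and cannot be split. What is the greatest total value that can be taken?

Check high-value combinations within 30 cm:
- textile+urn+mask+scroll: length 12+5+6+7=30, value 58+44+68+70=240
- urn+mask+scroll+amulet: length 5+6+7+11=29, value 44+68+70+53=235
- textile+mask+scroll: length 12+6+7=25, value 58+68+70=196
Best: 240 score.

240 score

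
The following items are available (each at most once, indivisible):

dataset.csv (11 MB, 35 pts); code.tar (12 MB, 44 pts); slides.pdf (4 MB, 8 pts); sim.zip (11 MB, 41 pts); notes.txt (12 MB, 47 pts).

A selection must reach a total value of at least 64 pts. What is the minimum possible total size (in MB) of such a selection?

22

Subsets with value ≥ 64, sorted by total size:
- dataset.csv+sim.zip: size 22, value 76
- sim.zip+notes.txt: size 23, value 88
- code.tar+sim.zip: size 23, value 85
- dataset.csv+notes.txt: size 23, value 82
Minimum size: 22 MB.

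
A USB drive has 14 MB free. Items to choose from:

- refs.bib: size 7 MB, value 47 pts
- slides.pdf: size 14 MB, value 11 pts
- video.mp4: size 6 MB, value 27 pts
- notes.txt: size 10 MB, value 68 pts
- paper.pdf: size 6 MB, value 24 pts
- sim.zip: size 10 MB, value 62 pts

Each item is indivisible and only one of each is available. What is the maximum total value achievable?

74 pts

Check high-value combinations within 14 MB:
- refs.bib+video.mp4: size 7+6=13, value 47+27=74
- refs.bib+paper.pdf: size 7+6=13, value 47+24=71
- notes.txt: size 10, value 68
- sim.zip: size 10, value 62
Best: 74 pts.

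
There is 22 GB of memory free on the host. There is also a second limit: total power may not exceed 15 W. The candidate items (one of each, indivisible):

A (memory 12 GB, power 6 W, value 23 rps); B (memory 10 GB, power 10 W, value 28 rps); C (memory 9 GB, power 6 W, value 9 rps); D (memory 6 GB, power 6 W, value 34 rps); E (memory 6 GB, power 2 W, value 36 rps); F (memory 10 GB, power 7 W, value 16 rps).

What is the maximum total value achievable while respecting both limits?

Feasible sets respecting both limits:
- D+E+F: memory 22, power 15, value 86
- C+D+E: memory 21, power 14, value 79
- D+E: memory 12, power 8, value 70
Best: 86 rps.

86 rps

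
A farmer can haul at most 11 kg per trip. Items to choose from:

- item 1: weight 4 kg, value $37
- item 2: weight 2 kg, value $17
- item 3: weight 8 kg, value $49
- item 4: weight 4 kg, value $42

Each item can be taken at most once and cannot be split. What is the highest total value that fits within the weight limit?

Check high-value combinations within 11 kg:
- item 1+item 2+item 4: weight 4+2+4=10, value 37+17+42=96
- item 1+item 4: weight 4+4=8, value 37+42=79
- item 2+item 3: weight 2+8=10, value 17+49=66
Best: $96.

$96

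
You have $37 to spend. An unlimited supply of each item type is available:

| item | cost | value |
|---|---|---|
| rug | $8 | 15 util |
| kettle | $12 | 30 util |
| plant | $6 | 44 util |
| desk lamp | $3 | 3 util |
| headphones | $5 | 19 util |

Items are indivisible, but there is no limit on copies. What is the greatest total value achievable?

Best value-per-unit is plant at 44/6, and filling with it alone uses cost 6×6=36. No mix of the others beats 6×44 = 264.

264 util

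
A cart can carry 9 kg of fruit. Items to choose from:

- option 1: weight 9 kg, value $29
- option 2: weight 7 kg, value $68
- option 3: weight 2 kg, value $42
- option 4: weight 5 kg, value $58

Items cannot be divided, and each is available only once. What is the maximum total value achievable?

$110

Check high-value combinations within 9 kg:
- option 2+option 3: weight 7+2=9, value 68+42=110
- option 3+option 4: weight 2+5=7, value 42+58=100
- option 2: weight 7, value 68
- option 4: weight 5, value 58
Best: $110.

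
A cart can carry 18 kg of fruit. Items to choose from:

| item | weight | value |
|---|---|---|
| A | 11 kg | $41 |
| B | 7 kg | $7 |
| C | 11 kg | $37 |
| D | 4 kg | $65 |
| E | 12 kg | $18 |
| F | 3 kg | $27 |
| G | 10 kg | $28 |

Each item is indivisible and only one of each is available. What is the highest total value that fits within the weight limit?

$133

Check high-value combinations within 18 kg:
- A+D+F: weight 11+4+3=18, value 41+65+27=133
- C+D+F: weight 11+4+3=18, value 37+65+27=129
- D+F+G: weight 4+3+10=17, value 65+27+28=120
- A+D: weight 11+4=15, value 41+65=106
Best: $133.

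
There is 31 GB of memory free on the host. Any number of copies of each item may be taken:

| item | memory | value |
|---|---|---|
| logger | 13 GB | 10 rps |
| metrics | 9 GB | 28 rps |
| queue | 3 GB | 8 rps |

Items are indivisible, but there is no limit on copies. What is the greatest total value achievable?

Best value-per-unit is metrics at 28/9; filling with it alone gives 3×28 = 84.
Optimal mix: 3×metrics + 1×queue → memory 30, value 92.

92 rps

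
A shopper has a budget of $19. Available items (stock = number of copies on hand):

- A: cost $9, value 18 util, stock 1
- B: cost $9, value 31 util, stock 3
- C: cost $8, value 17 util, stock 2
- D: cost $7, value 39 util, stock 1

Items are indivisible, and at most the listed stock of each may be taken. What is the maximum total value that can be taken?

Best selections within cost 19 and stock limits:
- 1×B + 1×D: cost 16, value 70
- 2×B: cost 18, value 62
- 1×A + 1×D: cost 16, value 57
Best: 70 util.

70 util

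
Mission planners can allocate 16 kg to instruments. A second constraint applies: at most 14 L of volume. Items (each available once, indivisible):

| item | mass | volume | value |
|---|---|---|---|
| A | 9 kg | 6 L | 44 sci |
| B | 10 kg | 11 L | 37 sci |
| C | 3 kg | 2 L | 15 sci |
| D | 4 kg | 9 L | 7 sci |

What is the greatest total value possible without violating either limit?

Feasible sets respecting both limits:
- A+C: mass 12, volume 8, value 59
- B+C: mass 13, volume 13, value 52
- A: mass 9, volume 6, value 44
- B: mass 10, volume 11, value 37
Best: 59 sci.

59 sci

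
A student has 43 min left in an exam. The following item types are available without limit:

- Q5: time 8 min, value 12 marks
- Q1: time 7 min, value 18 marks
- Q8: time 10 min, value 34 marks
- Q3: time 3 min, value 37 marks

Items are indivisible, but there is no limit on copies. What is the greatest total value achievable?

518 marks

Best value-per-unit is Q3 at 37/3, and filling with it alone uses time 14×3=42. No mix of the others beats 14×37 = 518.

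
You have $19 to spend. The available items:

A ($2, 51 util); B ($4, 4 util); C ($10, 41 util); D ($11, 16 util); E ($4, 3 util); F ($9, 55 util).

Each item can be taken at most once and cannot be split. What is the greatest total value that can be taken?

113 util

This is a 0/1 knapsack; check combinations near the capacity.
- A+B+E+F: cost 2+4+4+9=19, value 51+4+3+55=113
- A+B+F: cost 2+4+9=15, value 51+4+55=110
- A+E+F: cost 2+4+9=15, value 51+3+55=109
- A+F: cost 2+9=11, value 51+55=106
Best: 113 util.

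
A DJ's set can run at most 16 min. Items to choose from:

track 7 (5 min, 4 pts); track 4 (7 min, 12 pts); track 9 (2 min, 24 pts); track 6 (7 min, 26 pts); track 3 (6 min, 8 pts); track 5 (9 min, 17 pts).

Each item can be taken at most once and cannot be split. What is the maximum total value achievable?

This is a 0/1 knapsack; check combinations near the capacity.
- track 4+track 9+track 6: duration 7+2+7=16, value 12+24+26=62
- track 9+track 6+track 3: duration 2+7+6=15, value 24+26+8=58
- track 7+track 9+track 6: duration 5+2+7=14, value 4+24+26=54
Best: 62 pts.

62 pts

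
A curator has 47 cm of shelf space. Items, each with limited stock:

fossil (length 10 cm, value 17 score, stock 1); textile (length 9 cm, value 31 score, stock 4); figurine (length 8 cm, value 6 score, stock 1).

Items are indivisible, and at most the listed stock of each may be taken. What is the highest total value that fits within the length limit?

141 score

Top feasible selections:
- 1×fossil + 4×textile: length 46, value 141
- 4×textile + 1×figurine: length 44, value 130
- 4×textile: length 36, value 124
Best: 141 score.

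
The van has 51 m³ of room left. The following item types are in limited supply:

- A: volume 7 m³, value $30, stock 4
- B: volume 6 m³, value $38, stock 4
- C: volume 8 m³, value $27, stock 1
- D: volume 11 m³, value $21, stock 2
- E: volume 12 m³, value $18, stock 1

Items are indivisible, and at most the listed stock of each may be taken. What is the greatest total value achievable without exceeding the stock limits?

$242

Top feasible selections:
- 3×A + 4×B: volume 45, value 242
- 2×A + 4×B + 1×C: volume 46, value 239
- 4×A + 3×B: volume 46, value 234
- 2×A + 4×B + 1×D: volume 49, value 233
Best: $242.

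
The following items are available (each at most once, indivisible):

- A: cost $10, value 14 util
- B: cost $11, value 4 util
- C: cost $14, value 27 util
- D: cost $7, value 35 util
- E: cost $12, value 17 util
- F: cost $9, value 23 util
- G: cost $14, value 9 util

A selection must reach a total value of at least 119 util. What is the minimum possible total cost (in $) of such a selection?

Subsets with value ≥ 119, sorted by total cost:
- A+B+C+D+E+F: cost 63, value 120
- A+C+D+E+F+G: cost 66, value 125
- A+B+C+D+E+F+G: cost 77, value 129
Minimum cost: 63 $.

63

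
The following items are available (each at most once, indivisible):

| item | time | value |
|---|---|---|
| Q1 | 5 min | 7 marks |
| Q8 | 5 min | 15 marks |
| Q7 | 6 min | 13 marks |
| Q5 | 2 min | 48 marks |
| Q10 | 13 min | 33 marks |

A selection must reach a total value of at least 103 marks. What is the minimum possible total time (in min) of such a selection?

Subsets with value ≥ 103, sorted by total time:
- Q1+Q8+Q5+Q10: time 25, value 103
- Q8+Q7+Q5+Q10: time 26, value 109
Minimum time: 25 min.

25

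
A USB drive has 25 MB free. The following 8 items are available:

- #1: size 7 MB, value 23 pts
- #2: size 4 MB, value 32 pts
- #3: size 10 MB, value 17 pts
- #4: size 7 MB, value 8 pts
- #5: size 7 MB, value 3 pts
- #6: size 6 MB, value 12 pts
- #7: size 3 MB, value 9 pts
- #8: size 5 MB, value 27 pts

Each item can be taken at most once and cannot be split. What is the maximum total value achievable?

103 pts

Check high-value combinations within 25 MB:
- #1+#2+#6+#7+#8: size 7+4+6+3+5=25, value 23+32+12+9+27=103
- #1+#2+#6+#8: size 7+4+6+5=22, value 23+32+12+27=94
- #1+#2+#7+#8: size 7+4+3+5=19, value 23+32+9+27=91
- #1+#2+#4+#8: size 7+4+7+5=23, value 23+32+8+27=90
- #2+#3+#6+#8: size 4+10+6+5=25, value 32+17+12+27=88
Best: 103 pts.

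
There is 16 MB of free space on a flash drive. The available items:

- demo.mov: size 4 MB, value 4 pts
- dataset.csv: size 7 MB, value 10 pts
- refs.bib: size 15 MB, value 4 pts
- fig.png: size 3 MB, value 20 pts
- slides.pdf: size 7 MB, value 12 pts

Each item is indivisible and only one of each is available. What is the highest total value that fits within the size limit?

Check high-value combinations within 16 MB:
- demo.mov+fig.png+slides.pdf: size 4+3+7=14, value 4+20+12=36
- demo.mov+dataset.csv+fig.png: size 4+7+3=14, value 4+10+20=34
- fig.png+slides.pdf: size 3+7=10, value 20+12=32
- dataset.csv+fig.png: size 7+3=10, value 10+20=30
- demo.mov+fig.png: size 4+3=7, value 4+20=24
Best: 36 pts.

36 pts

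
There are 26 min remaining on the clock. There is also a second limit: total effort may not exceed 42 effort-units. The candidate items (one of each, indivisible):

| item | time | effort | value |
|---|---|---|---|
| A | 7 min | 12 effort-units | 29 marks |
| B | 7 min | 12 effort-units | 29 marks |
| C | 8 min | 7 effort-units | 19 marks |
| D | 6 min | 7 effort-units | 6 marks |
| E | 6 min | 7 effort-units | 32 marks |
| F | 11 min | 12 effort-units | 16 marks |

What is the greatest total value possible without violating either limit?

96 marks

Feasible sets respecting both limits:
- A+B+D+E: time 26, effort 38, value 96
- A+B+E: time 20, effort 31, value 90
- A+C+E: time 21, effort 26, value 80
Best: 96 marks.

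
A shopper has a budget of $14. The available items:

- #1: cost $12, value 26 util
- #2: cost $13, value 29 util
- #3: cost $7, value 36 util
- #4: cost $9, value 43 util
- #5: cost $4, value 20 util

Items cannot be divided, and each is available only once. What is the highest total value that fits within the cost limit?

This is a 0/1 knapsack; check combinations near the capacity.
- #4+#5: cost 9+4=13, value 43+20=63
- #3+#5: cost 7+4=11, value 36+20=56
- #4: cost 9, value 43
Best: 63 util.

63 util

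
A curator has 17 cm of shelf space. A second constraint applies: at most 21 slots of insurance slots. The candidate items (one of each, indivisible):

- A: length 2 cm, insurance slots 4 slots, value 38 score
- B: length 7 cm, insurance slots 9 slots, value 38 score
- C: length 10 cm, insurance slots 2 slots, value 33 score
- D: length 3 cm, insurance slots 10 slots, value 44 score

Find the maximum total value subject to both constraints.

115 score

Feasible sets respecting both limits:
- A+C+D: length 15, insurance slots 16, value 115
- A+D: length 5, insurance slots 14, value 82
- B+D: length 10, insurance slots 19, value 82
- C+D: length 13, insurance slots 12, value 77
Best: 115 score.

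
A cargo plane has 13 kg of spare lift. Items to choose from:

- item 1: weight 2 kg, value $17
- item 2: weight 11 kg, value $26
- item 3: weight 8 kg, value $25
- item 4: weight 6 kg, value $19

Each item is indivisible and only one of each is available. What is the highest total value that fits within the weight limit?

Check high-value combinations within 13 kg:
- item 1+item 2: weight 2+11=13, value 17+26=43
- item 1+item 3: weight 2+8=10, value 17+25=42
- item 1+item 4: weight 2+6=8, value 17+19=36
- item 2: weight 11, value 26
- item 3: weight 8, value 25
Best: $43.

$43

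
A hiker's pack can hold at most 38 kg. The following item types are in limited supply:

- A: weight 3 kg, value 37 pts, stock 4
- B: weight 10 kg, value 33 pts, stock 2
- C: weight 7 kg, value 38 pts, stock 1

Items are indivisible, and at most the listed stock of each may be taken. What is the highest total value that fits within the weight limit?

Top feasible selections:
- 4×A + 1×B + 1×C: weight 29, value 219
- 3×A + 2×B + 1×C: weight 36, value 215
- 4×A + 2×B: weight 32, value 214
Best: 219 pts.

219 pts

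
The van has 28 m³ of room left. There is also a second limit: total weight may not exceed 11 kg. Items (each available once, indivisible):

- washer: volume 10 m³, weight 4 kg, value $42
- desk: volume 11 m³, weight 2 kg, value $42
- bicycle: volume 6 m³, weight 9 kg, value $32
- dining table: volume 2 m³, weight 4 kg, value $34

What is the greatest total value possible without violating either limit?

$118

Feasible sets respecting both limits:
- washer+desk+dining table: volume 23, weight 10, value 118
- washer+desk: volume 21, weight 6, value 84
- washer+dining table: volume 12, weight 8, value 76
Best: $118.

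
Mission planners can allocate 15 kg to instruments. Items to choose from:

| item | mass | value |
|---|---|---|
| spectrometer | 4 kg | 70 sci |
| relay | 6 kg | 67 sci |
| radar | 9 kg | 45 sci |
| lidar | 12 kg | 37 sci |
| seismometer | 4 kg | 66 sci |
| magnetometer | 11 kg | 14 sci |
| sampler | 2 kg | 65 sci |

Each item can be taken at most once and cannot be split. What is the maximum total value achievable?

Check high-value combinations within 15 kg:
- spectrometer+relay+seismometer: mass 4+6+4=14, value 70+67+66=203
- spectrometer+relay+sampler: mass 4+6+2=12, value 70+67+65=202
- spectrometer+seismometer+sampler: mass 4+4+2=10, value 70+66+65=201
- relay+seismometer+sampler: mass 6+4+2=12, value 67+66+65=198
- spectrometer+radar+sampler: mass 4+9+2=15, value 70+45+65=180
Best: 203 sci.

203 sci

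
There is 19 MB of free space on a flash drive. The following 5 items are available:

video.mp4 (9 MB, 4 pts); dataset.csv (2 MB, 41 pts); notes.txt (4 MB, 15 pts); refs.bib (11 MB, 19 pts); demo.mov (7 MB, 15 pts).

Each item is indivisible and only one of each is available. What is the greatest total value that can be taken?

This is a 0/1 knapsack; check combinations near the capacity.
- dataset.csv+notes.txt+refs.bib: size 2+4+11=17, value 41+15+19=75
- dataset.csv+notes.txt+demo.mov: size 2+4+7=13, value 41+15+15=71
- dataset.csv+refs.bib: size 2+11=13, value 41+19=60
- video.mp4+dataset.csv+notes.txt: size 9+2+4=15, value 4+41+15=60
Best: 75 pts.

75 pts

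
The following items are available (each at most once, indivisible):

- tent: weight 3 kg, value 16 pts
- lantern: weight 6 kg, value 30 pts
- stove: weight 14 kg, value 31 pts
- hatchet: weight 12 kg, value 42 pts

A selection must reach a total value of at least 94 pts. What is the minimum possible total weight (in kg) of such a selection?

32

Subsets with value ≥ 94, sorted by total weight:
- lantern+stove+hatchet: weight 32, value 103
- tent+lantern+stove+hatchet: weight 35, value 119
Minimum weight: 32 kg.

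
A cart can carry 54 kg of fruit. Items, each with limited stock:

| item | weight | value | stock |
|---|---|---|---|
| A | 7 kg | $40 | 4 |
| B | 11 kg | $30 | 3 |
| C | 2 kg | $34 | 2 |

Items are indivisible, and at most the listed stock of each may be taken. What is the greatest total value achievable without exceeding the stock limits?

Top feasible selections:
- 4×A + 2×B + 2×C: weight 54, value 288
- 4×A + 1×B + 2×C: weight 43, value 258
- 4×A + 2×B + 1×C: weight 52, value 254
Best: $288.

$288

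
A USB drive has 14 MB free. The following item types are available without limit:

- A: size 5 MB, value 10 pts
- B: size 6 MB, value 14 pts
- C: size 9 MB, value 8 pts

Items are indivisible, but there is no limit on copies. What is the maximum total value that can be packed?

28 pts

Best value-per-unit is B at 14/6, and filling with it alone uses size 2×6=12. No mix of the others beats 2×14 = 28.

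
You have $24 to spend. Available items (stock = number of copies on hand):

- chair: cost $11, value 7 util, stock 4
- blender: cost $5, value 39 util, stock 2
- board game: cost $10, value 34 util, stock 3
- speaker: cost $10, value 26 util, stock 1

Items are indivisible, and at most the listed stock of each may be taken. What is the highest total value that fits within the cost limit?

Best selections within cost 24 and stock limits:
- 2×blender + 1×board game: cost 20, value 112
- 2×blender + 1×speaker: cost 20, value 104
- 1×chair + 2×blender: cost 21, value 85
- 2×blender: cost 10, value 78
Best: 112 util.

112 util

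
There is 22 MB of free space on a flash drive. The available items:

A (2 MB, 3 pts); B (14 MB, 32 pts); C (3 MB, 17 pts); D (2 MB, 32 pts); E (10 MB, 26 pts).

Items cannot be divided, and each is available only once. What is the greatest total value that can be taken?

This is a 0/1 knapsack; check combinations near the capacity.
- A+B+C+D: size 2+14+3+2=21, value 3+32+17+32=84
- B+C+D: size 14+3+2=19, value 32+17+32=81
- A+C+D+E: size 2+3+2+10=17, value 3+17+32+26=78
- C+D+E: size 3+2+10=15, value 17+32+26=75
Best: 84 pts.

84 pts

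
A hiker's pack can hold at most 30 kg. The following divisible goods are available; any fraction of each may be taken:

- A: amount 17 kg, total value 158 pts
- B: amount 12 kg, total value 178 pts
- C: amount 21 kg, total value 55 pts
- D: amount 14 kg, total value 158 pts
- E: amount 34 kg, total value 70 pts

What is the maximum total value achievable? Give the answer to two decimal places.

Take in order of value per unit:
- B (178/12 per unit): all 12 → value 178, running total 178.00
- D (158/14 per unit): all 14 → value 158, running total 336.00
- A (158/17 per unit): 4 of 17 → value 4×158/17 = 37.1765, running total 373.18
Total 373.18.

373.18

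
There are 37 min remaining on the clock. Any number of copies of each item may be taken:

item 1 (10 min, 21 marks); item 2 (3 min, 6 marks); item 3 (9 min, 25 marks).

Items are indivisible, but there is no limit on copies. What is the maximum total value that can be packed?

Best value-per-unit is item 3 at 25/9, and filling with it alone uses time 4×9=36. No mix of the others beats 4×25 = 100.

100 marks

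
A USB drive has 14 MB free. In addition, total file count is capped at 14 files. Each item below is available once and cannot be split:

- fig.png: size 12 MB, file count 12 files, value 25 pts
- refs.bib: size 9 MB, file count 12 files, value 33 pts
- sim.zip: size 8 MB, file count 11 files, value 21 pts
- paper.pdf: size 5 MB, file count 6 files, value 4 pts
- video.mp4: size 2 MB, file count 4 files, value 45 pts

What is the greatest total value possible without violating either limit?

49 pts

Feasible sets respecting both limits:
- paper.pdf+video.mp4: size 7, file count 10, value 49
- video.mp4: size 2, file count 4, value 45
- refs.bib: size 9, file count 12, value 33
Best: 49 pts.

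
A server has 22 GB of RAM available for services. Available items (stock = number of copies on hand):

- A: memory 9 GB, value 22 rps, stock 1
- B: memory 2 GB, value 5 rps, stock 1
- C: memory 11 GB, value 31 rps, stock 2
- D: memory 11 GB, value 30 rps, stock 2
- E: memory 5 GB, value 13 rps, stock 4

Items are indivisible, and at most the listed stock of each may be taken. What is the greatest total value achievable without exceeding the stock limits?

62 rps

Top feasible selections:
- 2×C: memory 22, value 62
- 1×C + 1×D: memory 22, value 61
- 2×D: memory 22, value 60
Best: 62 rps.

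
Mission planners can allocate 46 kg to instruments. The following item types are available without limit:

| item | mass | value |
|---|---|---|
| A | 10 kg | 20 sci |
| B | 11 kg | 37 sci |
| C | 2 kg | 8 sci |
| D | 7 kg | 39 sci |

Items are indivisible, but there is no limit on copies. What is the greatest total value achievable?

250 sci

Best value-per-unit is D at 39/7; filling with it alone gives 6×39 = 234.
Optimal mix: 2×C + 6×D → mass 46, value 250.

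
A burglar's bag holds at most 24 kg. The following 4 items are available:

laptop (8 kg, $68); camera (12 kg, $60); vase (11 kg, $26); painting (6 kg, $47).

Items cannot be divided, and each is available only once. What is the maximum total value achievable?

This is a 0/1 knapsack; check combinations near the capacity.
- laptop+camera: weight 8+12=20, value 68+60=128
- laptop+painting: weight 8+6=14, value 68+47=115
- camera+painting: weight 12+6=18, value 60+47=107
Best: $128.

$128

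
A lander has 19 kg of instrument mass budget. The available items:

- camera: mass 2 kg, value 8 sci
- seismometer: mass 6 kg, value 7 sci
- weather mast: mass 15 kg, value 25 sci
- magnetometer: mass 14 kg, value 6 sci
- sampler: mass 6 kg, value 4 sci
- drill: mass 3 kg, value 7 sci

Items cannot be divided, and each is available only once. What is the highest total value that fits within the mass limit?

33 sci

Check high-value combinations within 19 kg:
- camera+weather mast: mass 2+15=17, value 8+25=33
- weather mast+drill: mass 15+3=18, value 25+7=32
- camera+seismometer+sampler+drill: mass 2+6+6+3=17, value 8+7+4+7=26
Best: 33 sci.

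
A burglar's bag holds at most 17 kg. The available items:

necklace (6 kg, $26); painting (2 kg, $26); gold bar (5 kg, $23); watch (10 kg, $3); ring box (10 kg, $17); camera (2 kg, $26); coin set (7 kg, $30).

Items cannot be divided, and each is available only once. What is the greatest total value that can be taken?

This is a 0/1 knapsack; check combinations near the capacity.
- necklace+painting+camera+coin set: weight 6+2+2+7=17, value 26+26+26+30=108
- painting+gold bar+camera+coin set: weight 2+5+2+7=16, value 26+23+26+30=105
- necklace+painting+gold bar+camera: weight 6+2+5+2=15, value 26+26+23+26=101
- painting+camera+coin set: weight 2+2+7=11, value 26+26+30=82
- necklace+painting+coin set: weight 6+2+7=15, value 26+26+30=82
Best: $108.

$108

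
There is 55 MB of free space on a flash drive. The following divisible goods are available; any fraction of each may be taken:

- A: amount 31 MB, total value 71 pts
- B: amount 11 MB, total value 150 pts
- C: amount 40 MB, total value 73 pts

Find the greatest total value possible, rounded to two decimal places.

Take in order of value per unit:
- B (150/11 per unit): all 11 → value 150, running total 150.00
- A (71/31 per unit): all 31 → value 71, running total 221.00
- C (73/40 per unit): 13 of 40 → value 13×73/40 = 23.7250, running total 244.73
Total 244.73.

244.73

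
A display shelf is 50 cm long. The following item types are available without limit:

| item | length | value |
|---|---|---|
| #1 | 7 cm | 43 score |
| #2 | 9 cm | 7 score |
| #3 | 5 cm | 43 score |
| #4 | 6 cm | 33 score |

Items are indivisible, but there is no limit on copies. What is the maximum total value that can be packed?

430 score

Best value-per-unit is #3 at 43/5, and filling with it alone uses length 10×5=50. No mix of the others beats 10×43 = 430.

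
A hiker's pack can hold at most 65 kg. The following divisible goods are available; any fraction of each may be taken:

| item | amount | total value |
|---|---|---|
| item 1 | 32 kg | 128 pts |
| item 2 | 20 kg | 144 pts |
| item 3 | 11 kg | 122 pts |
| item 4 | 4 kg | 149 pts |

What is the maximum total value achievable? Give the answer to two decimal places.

535.00

Take in order of value per unit:
- item 4 (149/4 per unit): all 4 → value 149, running total 149.00
- item 3 (122/11 per unit): all 11 → value 122, running total 271.00
- item 2 (144/20 per unit): all 20 → value 144, running total 415.00
- item 1 (128/32 per unit): 30 of 32 → value 30×128/32 = 120.0000, running total 535.00
Total 535.00.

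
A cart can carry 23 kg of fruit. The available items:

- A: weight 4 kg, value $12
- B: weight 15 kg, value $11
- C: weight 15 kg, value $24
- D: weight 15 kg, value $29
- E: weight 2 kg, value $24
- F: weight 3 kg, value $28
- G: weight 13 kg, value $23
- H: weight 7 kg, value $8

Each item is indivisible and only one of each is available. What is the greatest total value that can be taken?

$87

This is a 0/1 knapsack; check combinations near the capacity.
- A+E+F+G: weight 4+2+3+13=22, value 12+24+28+23=87
- D+E+F: weight 15+2+3=20, value 29+24+28=81
- C+E+F: weight 15+2+3=20, value 24+24+28=76
- E+F+G: weight 2+3+13=18, value 24+28+23=75
- A+E+F+H: weight 4+2+3+7=16, value 12+24+28+8=72
Best: $87.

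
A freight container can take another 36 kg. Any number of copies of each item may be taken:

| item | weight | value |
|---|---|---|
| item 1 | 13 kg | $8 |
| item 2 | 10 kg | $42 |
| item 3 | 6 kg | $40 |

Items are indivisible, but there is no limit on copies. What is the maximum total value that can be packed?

Best value-per-unit is item 3 at 40/6, and filling with it alone uses weight 6×6=36. No mix of the others beats 6×40 = 240.

$240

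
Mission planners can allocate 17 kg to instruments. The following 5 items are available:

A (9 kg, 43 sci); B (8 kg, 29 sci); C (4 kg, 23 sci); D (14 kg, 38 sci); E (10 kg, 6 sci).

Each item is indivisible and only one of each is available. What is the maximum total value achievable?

72 sci

Check high-value combinations within 17 kg:
- A+B: mass 9+8=17, value 43+29=72
- A+C: mass 9+4=13, value 43+23=66
- B+C: mass 8+4=12, value 29+23=52
- A: mass 9, value 43
- D: mass 14, value 38
Best: 72 sci.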